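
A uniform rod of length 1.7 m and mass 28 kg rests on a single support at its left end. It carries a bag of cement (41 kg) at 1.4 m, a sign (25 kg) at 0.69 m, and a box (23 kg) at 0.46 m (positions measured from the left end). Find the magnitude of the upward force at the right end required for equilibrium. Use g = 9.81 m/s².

Taking torques about the left end:
Beam weight: 28 × 9.81 = 274.7 N down at 0.85 m → arm 0.85 m, τ = 274.7 × 0.85 = 233.5 N·m clockwise.
Bag of cement: 41 × 9.81 = 402.2 N down at 1.4 m → arm 1.4 m, τ = 402.2 × 1.4 = 563.1 N·m clockwise.
Sign: 25 × 9.81 = 245.2 N down at 0.69 m → arm 0.69 m, τ = 245.2 × 0.69 = 169.2 N·m clockwise.
Box: 23 × 9.81 = 225.6 N down at 0.46 m → arm 0.46 m, τ = 225.6 × 0.46 = 103.8 N·m clockwise.
Net moment of the loads = 1070 N·m clockwise.
The upward force F acts at the right end, arm 1.7 m, giving F × 1.7 counterclockwise.
Setting net torque to zero: F × 1.7 = 1070 → F = 1070 / 1.7 = 629 N.

F ≈ 629 N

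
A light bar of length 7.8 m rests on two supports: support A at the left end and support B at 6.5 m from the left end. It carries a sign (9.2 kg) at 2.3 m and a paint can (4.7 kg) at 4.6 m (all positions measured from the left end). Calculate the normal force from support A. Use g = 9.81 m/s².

R_A ≈ 71.8 N

Choose support B as the axis so its reaction then has zero moment arm.
Sign: 9.2 × 9.81 = 90.25 N down at 2.3 m → arm 4.2 m, τ = 90.25 × 4.2 = 379.1 N·m counterclockwise.
Paint can: 4.7 × 9.81 = 46.11 N down at 4.6 m → arm 1.9 m, τ = 46.11 × 1.9 = 87.61 N·m counterclockwise.
Net load moment about support B = 466.7 N·m counterclockwise.
Reaction R at support A is upward at 0 m, arm 6.5 m → moment R × 6.5 clockwise.
For rotational equilibrium, R × 6.5 = 466.7, so R = 71.8 N.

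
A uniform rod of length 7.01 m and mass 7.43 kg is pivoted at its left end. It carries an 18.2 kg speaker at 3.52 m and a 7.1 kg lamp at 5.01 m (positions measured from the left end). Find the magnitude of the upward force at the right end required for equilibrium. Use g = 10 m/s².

Sum moments about the left end (the unknown pivot reaction has zero arm there).
Beam weight: 7.43 × 10 = 74.3 N down at 3.505 m → arm 3.505 m, τ = 74.3 × 3.505 = 260.4 N·m clockwise.
Speaker: 18.2 × 10 = 182 N down at 3.52 m → arm 3.52 m, τ = 182 × 3.52 = 640.6 N·m clockwise.
Lamp: 7.1 × 10 = 71 N down at 5.01 m → arm 5.01 m, τ = 71 × 5.01 = 355.7 N·m clockwise.
Net moment of the loads = 1257 N·m clockwise.
The upward force F acts at the right end, arm 7.01 m, giving F × 7.01 counterclockwise.
Setting net torque to zero: F × 7.01 = 1257 → F = 1257 / 7.01 = 179 N.

F ≈ 179 N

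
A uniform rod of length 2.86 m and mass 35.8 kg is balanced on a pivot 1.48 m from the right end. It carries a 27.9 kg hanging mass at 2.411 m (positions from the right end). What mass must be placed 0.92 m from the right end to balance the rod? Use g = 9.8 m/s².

About the pivot (at 1.48 m from the right end):
Beam weight: 35.8 × 9.8 = 350.8 N down at 1.43 m → arm 0.05 m, τ = 350.8 × 0.05 = 17.54 N·m clockwise.
Hanging mass: 27.9 × 9.8 = 273.4 N down at 2.411 m → arm 0.931 m, τ = 273.4 × 0.931 = 254.5 N·m counterclockwise.
Net moment of known loads = 237 N·m counterclockwise.
An unknown mass m at 0.92 m has arm 0.56 m; its moment is m·g·0.56 clockwise.
Setting net torque to zero: m × 9.8 × 0.56 = 237 → m = 237 / (9.8 × 0.56) = 43.2 kg.

m ≈ 43.2 kg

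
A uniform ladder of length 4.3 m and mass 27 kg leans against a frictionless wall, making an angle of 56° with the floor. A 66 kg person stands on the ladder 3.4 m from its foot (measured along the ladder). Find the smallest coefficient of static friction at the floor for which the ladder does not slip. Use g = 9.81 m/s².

μ_min ≈ 0.476

Sum moments about the foot of the ladder (the floor normal and friction both act there and drop out).
Ladder weight 27×9.81 = 264.9 N acts at 2.15 m along the ladder; its horizontal arm is 2.15·cos56° = 1.202 m → τ = 318.4 N·m clockwise.
Person: 66×9.81 = 647.5 N at 3.4 m → arm 1.901 m → τ = 1231 N·m clockwise.
Wall normal N acts horizontally at the top; its moment arm is the height L sinθ = 4.3·sin56° = 3.565 m, counterclockwise.
For rotational equilibrium, N × 3.565 = 1549, so N = 434.5 N.
ΣFx = 0 ⇒ f = N_wall = 434.5 N. ΣFy = 0 ⇒ N_floor = 912.4 N.
μ_min = f / N_floor = 434.5 / 912.4 = 0.476.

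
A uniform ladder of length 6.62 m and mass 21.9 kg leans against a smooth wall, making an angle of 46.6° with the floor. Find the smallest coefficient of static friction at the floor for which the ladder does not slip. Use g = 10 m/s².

Take moments about the foot of the ladder.
Ladder weight 21.9×10 = 219 N acts at 3.31 m along the ladder; its horizontal arm is 3.31·cos46.6° = 2.274 m → τ = 498 N·m clockwise.
Wall normal N acts horizontally at the top; its moment arm is the height L sinθ = 6.62·sin46.6° = 4.81 m, counterclockwise.
Balancing moments: N × 4.81 = 498, giving N = 103.5 N.
ΣFx = 0 ⇒ f = N_wall = 103.5 N. ΣFy = 0 ⇒ N_floor = 219 N.
μ_min = f / N_floor = 103.5 / 219 = 0.473.

μ_min ≈ 0.473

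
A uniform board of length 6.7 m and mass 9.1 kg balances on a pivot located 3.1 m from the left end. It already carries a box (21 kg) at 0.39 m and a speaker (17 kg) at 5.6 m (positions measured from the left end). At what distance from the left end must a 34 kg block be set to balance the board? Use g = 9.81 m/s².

Taking torques about the pivot (at 3.1 m from the left end):
Beam weight: 9.1 × 9.81 = 89.27 N down at 3.35 m → arm 0.25 m, τ = 89.27 × 0.25 = 22.32 N·m clockwise.
Box: 21 × 9.81 = 206 N down at 0.39 m → arm 2.71 m, τ = 206 × 2.71 = 558.3 N·m counterclockwise.
Speaker: 17 × 9.81 = 166.8 N down at 5.6 m → arm 2.5 m, τ = 166.8 × 2.5 = 417 N·m clockwise.
Net moment of existing loads = 119 N·m counterclockwise.
The block weighs 34 × 9.81 = 333.5 N and must supply an equal clockwise moment, so its lever arm about the pivot is 119 / 333.5 = 0.357 m.
That puts it at 3.1 + 0.357 = 3.46 m from the left end.

x ≈ 3.46 m from the left end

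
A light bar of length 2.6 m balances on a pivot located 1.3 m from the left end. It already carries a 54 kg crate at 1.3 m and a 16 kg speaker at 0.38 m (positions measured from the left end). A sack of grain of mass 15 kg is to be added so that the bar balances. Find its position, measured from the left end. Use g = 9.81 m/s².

x ≈ 2.28 m from the left end

Choose the pivot (at 1.3 m from the left end) as the axis so the support reaction has zero arm there.
Crate: acts at the pivot, moment arm 0 → no torque.
Speaker: 16 × 9.81 = 157 N down at 0.38 m → arm 0.92 m, τ = 157 × 0.92 = 144.4 N·m counterclockwise.
Net moment of existing loads = 144.4 N·m counterclockwise.
The sack of grain weighs 15 × 9.81 = 147.2 N and must supply an equal clockwise moment, so its lever arm about the pivot is 144.4 / 147.2 = 0.981 m.
That puts it at 1.3 + 0.981 = 2.28 m from the left end.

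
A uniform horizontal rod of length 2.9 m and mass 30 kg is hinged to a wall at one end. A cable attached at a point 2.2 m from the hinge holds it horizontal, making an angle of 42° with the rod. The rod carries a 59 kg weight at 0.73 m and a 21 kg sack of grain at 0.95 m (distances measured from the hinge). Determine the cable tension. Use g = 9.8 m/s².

T ≈ 709 N

Taking torques about the hinge:
Beam weight: 30 × 9.8 = 294 N down at 1.45 m → arm 1.45 m, τ = 294 × 1.45 = 426.3 N·m clockwise.
Weight: 59 × 9.8 = 578.2 N down at 0.73 m → arm 0.73 m, τ = 578.2 × 0.73 = 422.1 N·m clockwise.
Sack of grain: 21 × 9.8 = 205.8 N down at 0.95 m → arm 0.95 m, τ = 205.8 × 0.95 = 195.5 N·m clockwise.
Total clockwise load moment = 1044 N·m.
The cable tension T acts at 2.2 m; only its component perpendicular to the rod, T sinθ, produces torque. sin 42° = 0.6691.
Balancing moments: T × 2.2 × 0.6691 = 1044, giving T = 1044 / 1.472 = 709 N.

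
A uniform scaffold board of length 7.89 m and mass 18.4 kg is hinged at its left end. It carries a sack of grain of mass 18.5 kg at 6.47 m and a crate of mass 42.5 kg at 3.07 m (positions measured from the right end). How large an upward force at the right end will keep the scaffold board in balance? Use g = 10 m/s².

Taking torques about the left end:
Beam weight: 18.4 × 10 = 184 N down at 3.945 m → arm 3.945 m, τ = 184 × 3.945 = 725.9 N·m clockwise.
Sack of grain: 18.5 × 10 = 185 N down at 6.47 m → arm 1.42 m, τ = 185 × 1.42 = 262.7 N·m clockwise.
Crate: 42.5 × 10 = 425 N down at 3.07 m → arm 4.82 m, τ = 425 × 4.82 = 2048 N·m clockwise.
Net moment of the loads = 3037 N·m clockwise.
The upward force F acts at the right end, arm 7.89 m, giving F × 7.89 counterclockwise.
Balancing moments: F × 7.89 = 3037, giving F = 3037 / 7.89 = 385 N.

F ≈ 385 N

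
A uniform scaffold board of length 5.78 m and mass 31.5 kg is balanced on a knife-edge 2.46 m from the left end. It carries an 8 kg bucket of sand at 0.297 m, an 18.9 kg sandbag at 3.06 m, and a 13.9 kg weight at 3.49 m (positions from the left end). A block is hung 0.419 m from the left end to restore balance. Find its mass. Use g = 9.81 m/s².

m ≈ 10.7 kg

About the knife-edge (at 2.46 m from the left end):
Beam weight: 31.5 × 9.81 = 309 N down at 2.89 m → arm 0.43 m, τ = 309 × 0.43 = 132.9 N·m clockwise.
Bucket of sand: 8 × 9.81 = 78.48 N down at 0.297 m → arm 2.163 m, τ = 78.48 × 2.163 = 169.8 N·m counterclockwise.
Sandbag: 18.9 × 9.81 = 185.4 N down at 3.06 m → arm 0.6 m, τ = 185.4 × 0.6 = 111.2 N·m clockwise.
Weight: 13.9 × 9.81 = 136.4 N down at 3.49 m → arm 1.03 m, τ = 136.4 × 1.03 = 140.5 N·m clockwise.
Net moment of known loads = 214.8 N·m clockwise.
An unknown mass m at 0.419 m has arm 2.041 m; its moment is m·g·2.041 counterclockwise.
Balancing moments: m × 9.81 × 2.041 = 214.8, giving m = 214.8 / (9.81 × 2.041) = 10.7 kg.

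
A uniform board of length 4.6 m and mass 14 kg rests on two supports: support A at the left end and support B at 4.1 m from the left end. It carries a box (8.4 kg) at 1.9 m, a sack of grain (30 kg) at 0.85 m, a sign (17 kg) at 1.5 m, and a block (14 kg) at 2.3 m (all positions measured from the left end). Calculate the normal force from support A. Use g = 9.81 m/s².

Choose support B as the axis so its reaction then has zero moment arm.
Beam weight: 14 × 9.81 = 137.3 N down at 2.3 m → arm 1.8 m, τ = 137.3 × 1.8 = 247.1 N·m counterclockwise.
Box: 8.4 × 9.81 = 82.4 N down at 1.9 m → arm 2.2 m, τ = 82.4 × 2.2 = 181.3 N·m counterclockwise.
Sack of grain: 30 × 9.81 = 294.3 N down at 0.85 m → arm 3.25 m, τ = 294.3 × 3.25 = 956.5 N·m counterclockwise.
Sign: 17 × 9.81 = 166.8 N down at 1.5 m → arm 2.6 m, τ = 166.8 × 2.6 = 433.7 N·m counterclockwise.
Block: 14 × 9.81 = 137.3 N down at 2.3 m → arm 1.8 m, τ = 137.3 × 1.8 = 247.1 N·m counterclockwise.
Net load moment about support B = 2066 N·m counterclockwise.
Reaction R at support A is upward at 0 m, arm 4.1 m → moment R × 4.1 clockwise.
Balancing moments: R × 4.1 = 2066, giving R = 504 N.

R_A ≈ 504 N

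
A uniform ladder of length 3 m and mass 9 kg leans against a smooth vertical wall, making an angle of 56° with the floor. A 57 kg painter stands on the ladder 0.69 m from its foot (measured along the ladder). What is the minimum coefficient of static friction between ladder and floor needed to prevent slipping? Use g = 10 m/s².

Sum moments about the foot of the ladder (the floor normal and friction both act there and drop out).
Ladder weight 9×10 = 90 N acts at 1.5 m along the ladder; its horizontal arm is 1.5·cos56° = 0.8388 m → τ = 75.49 N·m clockwise.
Painter: 57×10 = 570 N at 0.69 m → arm 0.3858 m → τ = 219.9 N·m clockwise.
Wall normal N acts horizontally at the top; its moment arm is the height L sinθ = 3·sin56° = 2.487 m, counterclockwise.
Στ = 0 ⇒ N × 2.487 = 295.4 ⇒ N = 118.8 N.
ΣFx = 0 ⇒ f = N_wall = 118.8 N. ΣFy = 0 ⇒ N_floor = 660 N.
μ_min = f / N_floor = 118.8 / 660 = 0.18.

μ_min ≈ 0.18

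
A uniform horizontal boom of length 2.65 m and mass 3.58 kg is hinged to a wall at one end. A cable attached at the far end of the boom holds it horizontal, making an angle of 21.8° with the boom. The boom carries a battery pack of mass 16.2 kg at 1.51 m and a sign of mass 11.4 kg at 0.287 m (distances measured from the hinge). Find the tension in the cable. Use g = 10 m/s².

T ≈ 330 N

About the hinge:
Beam weight: 3.58 × 10 = 35.8 N down at 1.325 m → arm 1.325 m, τ = 35.8 × 1.325 = 47.43 N·m clockwise.
Battery pack: 16.2 × 10 = 162 N down at 1.51 m → arm 1.51 m, τ = 162 × 1.51 = 244.6 N·m clockwise.
Sign: 11.4 × 10 = 114 N down at 0.287 m → arm 0.287 m, τ = 114 × 0.287 = 32.72 N·m clockwise.
Total clockwise load moment = 324.8 N·m.
The cable tension T acts at 2.65 m; only its component perpendicular to the boom, T sinθ, produces torque. sin 21.8° = 0.3714.
For rotational equilibrium, T × 2.65 × 0.3714 = 324.8, so T = 324.8 / 0.9842 = 330 N.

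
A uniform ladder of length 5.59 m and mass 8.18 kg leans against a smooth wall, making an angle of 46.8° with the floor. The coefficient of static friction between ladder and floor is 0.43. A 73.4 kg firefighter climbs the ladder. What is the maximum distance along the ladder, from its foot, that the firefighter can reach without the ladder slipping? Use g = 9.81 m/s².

Sum moments about the foot of the ladder (the floor normal and friction both act there and drop out).
Ladder weight 8.18×9.81 = 80.25 N acts at 2.795 m along the ladder; its horizontal arm is 2.795·cos46.8° = 1.913 m → τ = 153.5 N·m clockwise.
Firefighter weight 73.4×9.81 = 720.1 N at distance d → arm d·cos46.8° → τ = 720.1·d·0.6845 clockwise.
Wall normal N at the top has arm L sinθ = 4.075 m counterclockwise, so Στ = 0 gives N·4.075 = 153.5 + 492.9·d.
ΣFy = 0 ⇒ N_floor = 800.4 N, so the maximum friction is μ_s·N_floor = 0.43×800.4 = 344.2 N. ΣFx = 0 ⇒ N_wall = f, so at the slipping point N = 344.2 N.
Substituting: 344.2×4.075 = 153.5 + 492.9·d ⇒ d = (1403 − 153.5) / 492.9 = 2.53 m.

d ≈ 2.53 m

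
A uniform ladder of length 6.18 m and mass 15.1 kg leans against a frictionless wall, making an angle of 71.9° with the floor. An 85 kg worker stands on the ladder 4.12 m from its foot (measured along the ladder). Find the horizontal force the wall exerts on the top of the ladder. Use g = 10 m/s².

Sum moments about the foot of the ladder (the floor normal and friction both act there and drop out).
Ladder weight 15.1×10 = 151 N acts at 3.09 m along the ladder; its horizontal arm is 3.09·cos71.9° = 0.96 m → τ = 145 N·m clockwise.
Worker: 85×10 = 850 N at 4.12 m → arm 1.28 m → τ = 1088 N·m clockwise.
Wall normal N acts horizontally at the top; its moment arm is the height L sinθ = 6.18·sin71.9° = 5.874 m, counterclockwise.
Στ = 0 ⇒ N × 5.874 = 1233 ⇒ N = 210 N.

N_wall ≈ 210 N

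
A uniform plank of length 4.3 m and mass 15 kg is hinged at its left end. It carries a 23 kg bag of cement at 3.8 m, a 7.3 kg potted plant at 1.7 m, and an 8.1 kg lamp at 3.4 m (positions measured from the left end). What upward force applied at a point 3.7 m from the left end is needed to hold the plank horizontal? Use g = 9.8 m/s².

Taking torques about the left end:
Beam weight: 15 × 9.8 = 147 N down at 2.15 m → arm 2.15 m, τ = 147 × 2.15 = 316.1 N·m clockwise.
Bag of cement: 23 × 9.8 = 225.4 N down at 3.8 m → arm 3.8 m, τ = 225.4 × 3.8 = 856.5 N·m clockwise.
Potted plant: 7.3 × 9.8 = 71.54 N down at 1.7 m → arm 1.7 m, τ = 71.54 × 1.7 = 121.6 N·m clockwise.
Lamp: 8.1 × 9.8 = 79.38 N down at 3.4 m → arm 3.4 m, τ = 79.38 × 3.4 = 269.9 N·m clockwise.
Net moment of the loads = 1564 N·m clockwise.
The upward force F acts at a point 3.7 m from the left end, arm 3.7 m, giving F × 3.7 counterclockwise.
For rotational equilibrium, F × 3.7 = 1564, so F = 1564 / 3.7 = 423 N.

F ≈ 423 N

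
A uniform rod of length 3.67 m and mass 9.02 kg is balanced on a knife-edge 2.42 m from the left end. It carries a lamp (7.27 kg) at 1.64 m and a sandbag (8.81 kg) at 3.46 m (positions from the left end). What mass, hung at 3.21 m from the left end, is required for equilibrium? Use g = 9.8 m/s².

m ≈ 2.26 kg

About the knife-edge (at 2.42 m from the left end):
Beam weight: 9.02 × 9.8 = 88.4 N down at 1.835 m → arm 0.585 m, τ = 88.4 × 0.585 = 51.71 N·m counterclockwise.
Lamp: 7.27 × 9.8 = 71.25 N down at 1.64 m → arm 0.78 m, τ = 71.25 × 0.78 = 55.58 N·m counterclockwise.
Sandbag: 8.81 × 9.8 = 86.34 N down at 3.46 m → arm 1.04 m, τ = 86.34 × 1.04 = 89.79 N·m clockwise.
Net moment of known loads = 17.5 N·m counterclockwise.
An unknown mass m at 3.21 m has arm 0.79 m; its moment is m·g·0.79 clockwise.
Στ = 0 ⇒ m × 9.8 × 0.79 = 17.5 ⇒ m = 17.5 / (9.8 × 0.79) = 2.26 kg.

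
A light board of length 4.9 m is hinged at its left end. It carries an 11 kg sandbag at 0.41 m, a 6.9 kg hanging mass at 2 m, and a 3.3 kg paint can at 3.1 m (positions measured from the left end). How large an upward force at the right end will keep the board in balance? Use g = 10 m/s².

F ≈ 58.2 N

About the left end:
Sandbag: 11 × 10 = 110 N down at 0.41 m → arm 0.41 m, τ = 110 × 0.41 = 45.1 N·m clockwise.
Hanging mass: 6.9 × 10 = 69 N down at 2 m → arm 2 m, τ = 69 × 2 = 138 N·m clockwise.
Paint can: 3.3 × 10 = 33 N down at 3.1 m → arm 3.1 m, τ = 33 × 3.1 = 102.3 N·m clockwise.
Net moment of the loads = 285.4 N·m clockwise.
The upward force F acts at the right end, arm 4.9 m, giving F × 4.9 counterclockwise.
Στ = 0 ⇒ F × 4.9 = 285.4 ⇒ F = 285.4 / 4.9 = 58.2 N.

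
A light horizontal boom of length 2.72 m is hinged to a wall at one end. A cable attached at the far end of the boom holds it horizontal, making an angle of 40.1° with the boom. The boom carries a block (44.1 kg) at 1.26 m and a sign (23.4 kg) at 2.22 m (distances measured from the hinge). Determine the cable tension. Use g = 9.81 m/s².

T ≈ 602 N

About the hinge:
Block: 44.1 × 9.81 = 432.6 N down at 1.26 m → arm 1.26 m, τ = 432.6 × 1.26 = 545.1 N·m clockwise.
Sign: 23.4 × 9.81 = 229.6 N down at 2.22 m → arm 2.22 m, τ = 229.6 × 2.22 = 509.7 N·m clockwise.
Total clockwise load moment = 1055 N·m.
The cable tension T acts at 2.72 m; only its component perpendicular to the boom, T sinθ, produces torque. sin 40.1° = 0.6441.
Στ = 0 ⇒ T × 2.72 × 0.6441 = 1055 ⇒ T = 1055 / 1.752 = 602 N.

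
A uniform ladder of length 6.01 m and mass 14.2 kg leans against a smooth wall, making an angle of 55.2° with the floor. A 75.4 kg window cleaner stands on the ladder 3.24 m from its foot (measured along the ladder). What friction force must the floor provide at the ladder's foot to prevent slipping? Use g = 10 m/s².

Choose the foot of the ladder as the axis so the floor normal and friction both act there and drop out.
Ladder weight 14.2×10 = 142 N acts at 3.005 m along the ladder; its horizontal arm is 3.005·cos55.2° = 1.715 m → τ = 243.5 N·m clockwise.
Window cleaner: 75.4×10 = 754 N at 3.24 m → arm 1.849 m → τ = 1394 N·m clockwise.
Wall normal N acts horizontally at the top; its moment arm is the height L sinθ = 6.01·sin55.2° = 4.935 m, counterclockwise.
For rotational equilibrium, N × 4.935 = 1638, so N = 332 N.
ΣFx = 0: friction at the foot balances the wall's push, so f = N_wall = 332 N.

f ≈ 332 N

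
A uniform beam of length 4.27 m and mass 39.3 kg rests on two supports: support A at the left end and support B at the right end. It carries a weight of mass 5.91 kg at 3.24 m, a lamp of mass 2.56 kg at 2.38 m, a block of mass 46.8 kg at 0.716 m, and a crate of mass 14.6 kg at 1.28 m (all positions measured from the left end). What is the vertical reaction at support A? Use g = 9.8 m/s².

R_A ≈ 700 N

Taking torques about support B:
Beam weight: 39.3 × 9.8 = 385.1 N down at 2.135 m → arm 2.135 m, τ = 385.1 × 2.135 = 822.2 N·m counterclockwise.
Weight: 5.91 × 9.8 = 57.92 N down at 3.24 m → arm 1.03 m, τ = 57.92 × 1.03 = 59.66 N·m counterclockwise.
Lamp: 2.56 × 9.8 = 25.09 N down at 2.38 m → arm 1.89 m, τ = 25.09 × 1.89 = 47.42 N·m counterclockwise.
Block: 46.8 × 9.8 = 458.6 N down at 0.716 m → arm 3.554 m, τ = 458.6 × 3.554 = 1630 N·m counterclockwise.
Crate: 14.6 × 9.8 = 143.1 N down at 1.28 m → arm 2.99 m, τ = 143.1 × 2.99 = 427.9 N·m counterclockwise.
Net load moment about support B = 2987 N·m counterclockwise.
Reaction R at support A is upward at 0 m, arm 4.27 m → moment R × 4.27 clockwise.
For rotational equilibrium, R × 4.27 = 2987, so R = 700 N.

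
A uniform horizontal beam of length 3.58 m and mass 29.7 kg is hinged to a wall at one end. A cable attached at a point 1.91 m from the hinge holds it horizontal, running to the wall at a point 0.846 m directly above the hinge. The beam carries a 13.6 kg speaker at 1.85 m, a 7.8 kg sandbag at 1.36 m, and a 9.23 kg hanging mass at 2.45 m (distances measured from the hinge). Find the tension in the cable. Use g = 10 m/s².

Take moments about the hinge.
Beam weight: 29.7 × 10 = 297 N down at 1.79 m → arm 1.79 m, τ = 297 × 1.79 = 531.6 N·m clockwise.
Speaker: 13.6 × 10 = 136 N down at 1.85 m → arm 1.85 m, τ = 136 × 1.85 = 251.6 N·m clockwise.
Sandbag: 7.8 × 10 = 78 N down at 1.36 m → arm 1.36 m, τ = 78 × 1.36 = 106.1 N·m clockwise.
Hanging mass: 9.23 × 10 = 92.3 N down at 2.45 m → arm 2.45 m, τ = 92.3 × 2.45 = 226.1 N·m clockwise.
Total clockwise load moment = 1115 N·m.
The cable tension T acts at 1.91 m; only its component perpendicular to the beam, T sinθ, produces torque. sinθ = h/√(h²+d²) = 0.846/√(0.846²+1.91²) = 0.405.
Balancing moments: T × 1.91 × 0.405 = 1115, giving T = 1115 / 0.7736 = 1440 N.

T ≈ 1440 N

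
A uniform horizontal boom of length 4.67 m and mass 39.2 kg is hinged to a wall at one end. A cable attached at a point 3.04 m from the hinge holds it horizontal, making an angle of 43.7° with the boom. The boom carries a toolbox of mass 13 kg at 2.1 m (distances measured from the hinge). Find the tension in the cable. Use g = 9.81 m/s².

Take moments about the hinge.
Beam weight: 39.2 × 9.81 = 384.6 N down at 2.335 m → arm 2.335 m, τ = 384.6 × 2.335 = 898 N·m clockwise.
Toolbox: 13 × 9.81 = 127.5 N down at 2.1 m → arm 2.1 m, τ = 127.5 × 2.1 = 267.8 N·m clockwise.
Total clockwise load moment = 1166 N·m.
The cable tension T acts at 3.04 m; only its component perpendicular to the boom, T sinθ, produces torque. sin 43.7° = 0.6909.
Balancing moments: T × 3.04 × 0.6909 = 1166, giving T = 1166 / 2.1 = 555 N.

T ≈ 555 N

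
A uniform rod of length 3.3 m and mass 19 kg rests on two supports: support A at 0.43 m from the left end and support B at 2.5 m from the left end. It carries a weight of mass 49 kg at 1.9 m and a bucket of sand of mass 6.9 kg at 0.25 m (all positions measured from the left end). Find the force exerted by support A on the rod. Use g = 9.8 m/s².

R_A ≈ 289 N

Take moments about support B.
Beam weight: 19 × 9.8 = 186.2 N down at 1.65 m → arm 0.85 m, τ = 186.2 × 0.85 = 158.3 N·m counterclockwise.
Weight: 49 × 9.8 = 480.2 N down at 1.9 m → arm 0.6 m, τ = 480.2 × 0.6 = 288.1 N·m counterclockwise.
Bucket of sand: 6.9 × 9.8 = 67.62 N down at 0.25 m → arm 2.25 m, τ = 67.62 × 2.25 = 152.1 N·m counterclockwise.
Net load moment about support B = 598.5 N·m counterclockwise.
Reaction R at support A is upward at 0.43 m, arm 2.07 m → moment R × 2.07 clockwise.
Στ = 0 ⇒ R × 2.07 = 598.5 ⇒ R = 289 N.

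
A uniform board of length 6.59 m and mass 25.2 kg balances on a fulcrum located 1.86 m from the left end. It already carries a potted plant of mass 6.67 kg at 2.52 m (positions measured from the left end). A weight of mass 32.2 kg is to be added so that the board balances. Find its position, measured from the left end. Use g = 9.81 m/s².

About the fulcrum (at 1.86 m from the left end):
Beam weight: 25.2 × 9.81 = 247.2 N down at 3.295 m → arm 1.435 m, τ = 247.2 × 1.435 = 354.7 N·m clockwise.
Potted plant: 6.67 × 9.81 = 65.43 N down at 2.52 m → arm 0.66 m, τ = 65.43 × 0.66 = 43.18 N·m clockwise.
Net moment of existing loads = 397.9 N·m clockwise.
The weight weighs 32.2 × 9.81 = 315.9 N and must supply an equal counterclockwise moment, so its lever arm about the fulcrum is 397.9 / 315.9 = 1.26 m.
That puts it at 1.86 − 1.26 = 0.6 m from the left end.

x ≈ 0.6 m from the left end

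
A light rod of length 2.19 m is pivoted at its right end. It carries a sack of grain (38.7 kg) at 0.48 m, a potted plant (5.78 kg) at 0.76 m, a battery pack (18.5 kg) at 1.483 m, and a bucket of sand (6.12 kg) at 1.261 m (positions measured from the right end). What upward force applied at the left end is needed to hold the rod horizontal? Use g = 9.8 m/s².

F ≈ 260 N

About the right end:
Sack of grain: 38.7 × 9.8 = 379.3 N down at 0.48 m → arm 0.48 m, τ = 379.3 × 0.48 = 182.1 N·m counterclockwise.
Potted plant: 5.78 × 9.8 = 56.64 N down at 0.76 m → arm 0.76 m, τ = 56.64 × 0.76 = 43.05 N·m counterclockwise.
Battery pack: 18.5 × 9.8 = 181.3 N down at 1.483 m → arm 1.483 m, τ = 181.3 × 1.483 = 268.9 N·m counterclockwise.
Bucket of sand: 6.12 × 9.8 = 59.98 N down at 1.261 m → arm 1.261 m, τ = 59.98 × 1.261 = 75.63 N·m counterclockwise.
Net moment of the loads = 569.7 N·m counterclockwise.
The upward force F acts at the left end, arm 2.19 m, giving F × 2.19 clockwise.
Setting net torque to zero: F × 2.19 = 569.7 → F = 569.7 / 2.19 = 260 N.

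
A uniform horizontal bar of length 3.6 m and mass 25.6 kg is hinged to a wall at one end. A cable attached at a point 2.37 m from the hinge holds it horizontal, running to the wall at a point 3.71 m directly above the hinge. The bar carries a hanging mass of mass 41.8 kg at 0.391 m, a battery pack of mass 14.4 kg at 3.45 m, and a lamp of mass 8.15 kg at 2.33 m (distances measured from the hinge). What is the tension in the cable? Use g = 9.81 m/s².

Take moments about the hinge.
Beam weight: 25.6 × 9.81 = 251.1 N down at 1.8 m → arm 1.8 m, τ = 251.1 × 1.8 = 452 N·m clockwise.
Hanging mass: 41.8 × 9.81 = 410.1 N down at 0.391 m → arm 0.391 m, τ = 410.1 × 0.391 = 160.3 N·m clockwise.
Battery pack: 14.4 × 9.81 = 141.3 N down at 3.45 m → arm 3.45 m, τ = 141.3 × 3.45 = 487.5 N·m clockwise.
Lamp: 8.15 × 9.81 = 79.95 N down at 2.33 m → arm 2.33 m, τ = 79.95 × 2.33 = 186.3 N·m clockwise.
Total clockwise load moment = 1286 N·m.
The cable tension T acts at 2.37 m; only its component perpendicular to the bar, T sinθ, produces torque. sinθ = h/√(h²+d²) = 3.71/√(3.71²+2.37²) = 0.8427.
Balancing moments: T × 2.37 × 0.8427 = 1286, giving T = 1286 / 1.997 = 644 N.

T ≈ 644 N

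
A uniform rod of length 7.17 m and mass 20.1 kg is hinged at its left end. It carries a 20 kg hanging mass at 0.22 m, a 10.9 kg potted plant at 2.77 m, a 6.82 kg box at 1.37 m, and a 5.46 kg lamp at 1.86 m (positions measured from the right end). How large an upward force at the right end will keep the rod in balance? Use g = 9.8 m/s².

About the left end:
Beam weight: 20.1 × 9.8 = 197 N down at 3.585 m → arm 3.585 m, τ = 197 × 3.585 = 706.2 N·m clockwise.
Hanging mass: 20 × 9.8 = 196 N down at 0.22 m → arm 6.95 m, τ = 196 × 6.95 = 1362 N·m clockwise.
Potted plant: 10.9 × 9.8 = 106.8 N down at 2.77 m → arm 4.4 m, τ = 106.8 × 4.4 = 469.9 N·m clockwise.
Box: 6.82 × 9.8 = 66.84 N down at 1.37 m → arm 5.8 m, τ = 66.84 × 5.8 = 387.7 N·m clockwise.
Lamp: 5.46 × 9.8 = 53.51 N down at 1.86 m → arm 5.31 m, τ = 53.51 × 5.31 = 284.1 N·m clockwise.
Net moment of the loads = 3210 N·m clockwise.
The upward force F acts at the right end, arm 7.17 m, giving F × 7.17 counterclockwise.
Balancing moments: F × 7.17 = 3210, giving F = 3210 / 7.17 = 448 N.

F ≈ 448 N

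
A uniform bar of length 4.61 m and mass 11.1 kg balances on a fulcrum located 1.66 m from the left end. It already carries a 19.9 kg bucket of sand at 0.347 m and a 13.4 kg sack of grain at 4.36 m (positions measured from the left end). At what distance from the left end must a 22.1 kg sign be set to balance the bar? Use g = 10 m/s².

x ≈ 0.881 m from the left end

Sum moments about the fulcrum (at 1.66 m from the left end) (the support reaction has zero arm there).
Beam weight: 11.1 × 10 = 111 N down at 2.305 m → arm 0.645 m, τ = 111 × 0.645 = 71.59 N·m clockwise.
Bucket of sand: 19.9 × 10 = 199 N down at 0.347 m → arm 1.313 m, τ = 199 × 1.313 = 261.3 N·m counterclockwise.
Sack of grain: 13.4 × 10 = 134 N down at 4.36 m → arm 2.7 m, τ = 134 × 2.7 = 361.8 N·m clockwise.
Net moment of existing loads = 172.1 N·m clockwise.
The sign weighs 22.1 × 10 = 221 N and must supply an equal counterclockwise moment, so its lever arm about the fulcrum is 172.1 / 221 = 0.779 m.
That puts it at 1.66 − 0.779 = 0.881 m from the left end.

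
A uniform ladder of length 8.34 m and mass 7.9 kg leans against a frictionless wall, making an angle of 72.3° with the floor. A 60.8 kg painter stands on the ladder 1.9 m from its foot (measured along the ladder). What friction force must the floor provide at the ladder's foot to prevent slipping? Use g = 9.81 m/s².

About the foot of the ladder:
Ladder weight 7.9×9.81 = 77.5 N acts at 4.17 m along the ladder; its horizontal arm is 4.17·cos72.3° = 1.268 m → τ = 98.27 N·m clockwise.
Painter: 60.8×9.81 = 596.4 N at 1.9 m → arm 0.5777 m → τ = 344.5 N·m clockwise.
Wall normal N acts horizontally at the top; its moment arm is the height L sinθ = 8.34·sin72.3° = 7.945 m, counterclockwise.
For rotational equilibrium, N × 7.945 = 442.8, so N = 55.7 N.
ΣFx = 0: friction at the foot balances the wall's push, so f = N_wall = 55.7 N.

f ≈ 55.7 N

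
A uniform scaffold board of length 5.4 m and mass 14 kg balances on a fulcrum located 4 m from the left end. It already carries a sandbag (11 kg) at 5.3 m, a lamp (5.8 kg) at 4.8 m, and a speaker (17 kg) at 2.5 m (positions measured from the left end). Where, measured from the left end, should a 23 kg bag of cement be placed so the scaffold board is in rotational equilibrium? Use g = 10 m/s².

x ≈ 5.08 m from the left end

Taking torques about the fulcrum (at 4 m from the left end):
Beam weight: 14 × 10 = 140 N down at 2.7 m → arm 1.3 m, τ = 140 × 1.3 = 182 N·m counterclockwise.
Sandbag: 11 × 10 = 110 N down at 5.3 m → arm 1.3 m, τ = 110 × 1.3 = 143 N·m clockwise.
Lamp: 5.8 × 10 = 58 N down at 4.8 m → arm 0.8 m, τ = 58 × 0.8 = 46.4 N·m clockwise.
Speaker: 17 × 10 = 170 N down at 2.5 m → arm 1.5 m, τ = 170 × 1.5 = 255 N·m counterclockwise.
Net moment of existing loads = 247.6 N·m counterclockwise.
The bag of cement weighs 23 × 10 = 230 N and must supply an equal clockwise moment, so its lever arm about the fulcrum is 247.6 / 230 = 1.08 m.
That puts it at 4 + 1.08 = 5.08 m from the left end.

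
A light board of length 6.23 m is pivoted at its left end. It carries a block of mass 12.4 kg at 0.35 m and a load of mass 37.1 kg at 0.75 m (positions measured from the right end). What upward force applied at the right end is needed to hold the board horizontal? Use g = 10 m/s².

F ≈ 443 N

Sum moments about the left end (the unknown pivot reaction has zero arm there).
Block: 12.4 × 10 = 124 N down at 0.35 m → arm 5.88 m, τ = 124 × 5.88 = 729.1 N·m clockwise.
Load: 37.1 × 10 = 371 N down at 0.75 m → arm 5.48 m, τ = 371 × 5.48 = 2033 N·m clockwise.
Net moment of the loads = 2762 N·m clockwise.
The upward force F acts at the right end, arm 6.23 m, giving F × 6.23 counterclockwise.
For rotational equilibrium, F × 6.23 = 2762, so F = 2762 / 6.23 = 443 N.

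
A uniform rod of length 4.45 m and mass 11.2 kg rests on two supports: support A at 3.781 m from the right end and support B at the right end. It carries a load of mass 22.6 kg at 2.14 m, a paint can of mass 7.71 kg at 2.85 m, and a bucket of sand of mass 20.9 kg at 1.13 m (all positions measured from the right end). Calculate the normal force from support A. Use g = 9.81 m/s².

Choose support B as the axis so its reaction then has zero moment arm.
Beam weight: 11.2 × 9.81 = 109.9 N down at 2.225 m → arm 2.225 m, τ = 109.9 × 2.225 = 244.5 N·m counterclockwise.
Load: 22.6 × 9.81 = 221.7 N down at 2.14 m → arm 2.14 m, τ = 221.7 × 2.14 = 474.4 N·m counterclockwise.
Paint can: 7.71 × 9.81 = 75.64 N down at 2.85 m → arm 2.85 m, τ = 75.64 × 2.85 = 215.6 N·m counterclockwise.
Bucket of sand: 20.9 × 9.81 = 205 N down at 1.13 m → arm 1.13 m, τ = 205 × 1.13 = 231.6 N·m counterclockwise.
Net load moment about support B = 1166 N·m counterclockwise.
Reaction R at support A is upward at 3.781 m, arm 3.781 m → moment R × 3.781 clockwise.
For rotational equilibrium, R × 3.781 = 1166, so R = 308 N.

R_A ≈ 308 N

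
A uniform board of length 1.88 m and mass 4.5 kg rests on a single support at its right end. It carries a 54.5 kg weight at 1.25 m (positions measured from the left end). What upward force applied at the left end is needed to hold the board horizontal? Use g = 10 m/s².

F ≈ 205 N

Take moments about the right end.
Beam weight: 4.5 × 10 = 45 N down at 0.94 m → arm 0.94 m, τ = 45 × 0.94 = 42.3 N·m counterclockwise.
Weight: 54.5 × 10 = 545 N down at 1.25 m → arm 0.63 m, τ = 545 × 0.63 = 343.4 N·m counterclockwise.
Net moment of the loads = 385.7 N·m counterclockwise.
The upward force F acts at the left end, arm 1.88 m, giving F × 1.88 clockwise.
Setting net torque to zero: F × 1.88 = 385.7 → F = 385.7 / 1.88 = 205 N.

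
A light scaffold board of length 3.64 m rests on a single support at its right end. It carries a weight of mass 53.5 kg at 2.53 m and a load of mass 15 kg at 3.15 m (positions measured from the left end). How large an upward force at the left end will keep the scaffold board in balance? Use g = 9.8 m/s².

Sum moments about the right end (the unknown pivot reaction has zero arm there).
Weight: 53.5 × 9.8 = 524.3 N down at 2.53 m → arm 1.11 m, τ = 524.3 × 1.11 = 582 N·m counterclockwise.
Load: 15 × 9.8 = 147 N down at 3.15 m → arm 0.49 m, τ = 147 × 0.49 = 72.03 N·m counterclockwise.
Net moment of the loads = 654 N·m counterclockwise.
The upward force F acts at the left end, arm 3.64 m, giving F × 3.64 clockwise.
Στ = 0 ⇒ F × 3.64 = 654 ⇒ F = 654 / 3.64 = 180 N.

F ≈ 180 N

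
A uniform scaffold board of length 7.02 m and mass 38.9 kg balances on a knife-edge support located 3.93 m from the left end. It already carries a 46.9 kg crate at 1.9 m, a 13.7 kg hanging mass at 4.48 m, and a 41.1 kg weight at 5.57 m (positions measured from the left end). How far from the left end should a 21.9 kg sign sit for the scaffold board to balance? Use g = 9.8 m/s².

x ≈ 5.6 m from the left end

Taking torques about the knife-edge support (at 3.93 m from the left end):
Beam weight: 38.9 × 9.8 = 381.2 N down at 3.51 m → arm 0.42 m, τ = 381.2 × 0.42 = 160.1 N·m counterclockwise.
Crate: 46.9 × 9.8 = 459.6 N down at 1.9 m → arm 2.03 m, τ = 459.6 × 2.03 = 933 N·m counterclockwise.
Hanging mass: 13.7 × 9.8 = 134.3 N down at 4.48 m → arm 0.55 m, τ = 134.3 × 0.55 = 73.87 N·m clockwise.
Weight: 41.1 × 9.8 = 402.8 N down at 5.57 m → arm 1.64 m, τ = 402.8 × 1.64 = 660.6 N·m clockwise.
Net moment of existing loads = 358.6 N·m counterclockwise.
The sign weighs 21.9 × 9.8 = 214.6 N and must supply an equal clockwise moment, so its lever arm about the knife-edge support is 358.6 / 214.6 = 1.67 m.
That puts it at 3.93 + 1.67 = 5.6 m from the left end.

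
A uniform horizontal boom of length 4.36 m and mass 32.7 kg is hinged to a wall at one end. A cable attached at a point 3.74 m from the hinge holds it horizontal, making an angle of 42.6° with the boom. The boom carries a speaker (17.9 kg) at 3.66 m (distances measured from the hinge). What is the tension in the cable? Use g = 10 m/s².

Choose the hinge as the axis so the unknown hinge reaction has zero arm there.
Beam weight: 32.7 × 10 = 327 N down at 2.18 m → arm 2.18 m, τ = 327 × 2.18 = 712.9 N·m clockwise.
Speaker: 17.9 × 10 = 179 N down at 3.66 m → arm 3.66 m, τ = 179 × 3.66 = 655.1 N·m clockwise.
Total clockwise load moment = 1368 N·m.
The cable tension T acts at 3.74 m; only its component perpendicular to the boom, T sinθ, produces torque. sin 42.6° = 0.6769.
Στ = 0 ⇒ T × 3.74 × 0.6769 = 1368 ⇒ T = 1368 / 2.532 = 540 N.

T ≈ 540 N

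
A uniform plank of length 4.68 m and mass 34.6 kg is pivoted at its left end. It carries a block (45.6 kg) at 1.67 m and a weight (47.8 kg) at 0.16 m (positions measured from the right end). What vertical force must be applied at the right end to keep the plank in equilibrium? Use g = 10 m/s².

F ≈ 928 N

Choose the left end as the axis so the unknown pivot reaction has zero arm there.
Beam weight: 34.6 × 10 = 346 N down at 2.34 m → arm 2.34 m, τ = 346 × 2.34 = 809.6 N·m clockwise.
Block: 45.6 × 10 = 456 N down at 1.67 m → arm 3.01 m, τ = 456 × 3.01 = 1373 N·m clockwise.
Weight: 47.8 × 10 = 478 N down at 0.16 m → arm 4.52 m, τ = 478 × 4.52 = 2161 N·m clockwise.
Net moment of the loads = 4344 N·m clockwise.
The upward force F acts at the right end, arm 4.68 m, giving F × 4.68 counterclockwise.
Balancing moments: F × 4.68 = 4344, giving F = 4344 / 4.68 = 928 N.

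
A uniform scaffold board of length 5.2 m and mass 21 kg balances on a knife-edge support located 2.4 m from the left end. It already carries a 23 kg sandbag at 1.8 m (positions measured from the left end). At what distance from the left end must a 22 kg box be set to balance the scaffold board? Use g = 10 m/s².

x ≈ 2.84 m from the left end

Choose the knife-edge support (at 2.4 m from the left end) as the axis so the support reaction has zero arm there.
Beam weight: 21 × 10 = 210 N down at 2.6 m → arm 0.2 m, τ = 210 × 0.2 = 42 N·m clockwise.
Sandbag: 23 × 10 = 230 N down at 1.8 m → arm 0.6 m, τ = 230 × 0.6 = 138 N·m counterclockwise.
Net moment of existing loads = 96 N·m counterclockwise.
The box weighs 22 × 10 = 220 N and must supply an equal clockwise moment, so its lever arm about the knife-edge support is 96 / 220 = 0.436 m.
That puts it at 2.4 + 0.436 = 2.84 m from the left end.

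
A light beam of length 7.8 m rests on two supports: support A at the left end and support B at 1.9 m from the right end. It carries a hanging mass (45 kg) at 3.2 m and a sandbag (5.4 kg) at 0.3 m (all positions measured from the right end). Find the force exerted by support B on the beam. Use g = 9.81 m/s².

Choose support A as the axis so its reaction then has zero moment arm.
Hanging mass: 45 × 9.81 = 441.5 N down at 3.2 m → arm 4.6 m, τ = 441.5 × 4.6 = 2031 N·m clockwise.
Sandbag: 5.4 × 9.81 = 52.97 N down at 0.3 m → arm 7.5 m, τ = 52.97 × 7.5 = 397.3 N·m clockwise.
Net load moment about support A = 2428 N·m clockwise.
Reaction R at support B is upward at 1.9 m, arm 5.9 m → moment R × 5.9 counterclockwise.
Setting net torque to zero: R × 5.9 = 2428 → R = 412 N.

R_B ≈ 412 N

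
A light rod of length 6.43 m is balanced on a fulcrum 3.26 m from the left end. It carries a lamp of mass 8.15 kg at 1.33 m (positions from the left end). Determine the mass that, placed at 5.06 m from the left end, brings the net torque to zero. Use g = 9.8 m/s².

m ≈ 8.74 kg

Sum moments about the fulcrum (at 3.26 m from the left end) (the support reaction has zero arm there).
Lamp: 8.15 × 9.8 = 79.87 N down at 1.33 m → arm 1.93 m, τ = 79.87 × 1.93 = 154.1 N·m counterclockwise.
Net moment of known loads = 154.1 N·m counterclockwise.
An unknown mass m at 5.06 m has arm 1.8 m; its moment is m·g·1.8 clockwise.
Balancing moments: m × 9.8 × 1.8 = 154.1, giving m = 154.1 / (9.8 × 1.8) = 8.74 kg.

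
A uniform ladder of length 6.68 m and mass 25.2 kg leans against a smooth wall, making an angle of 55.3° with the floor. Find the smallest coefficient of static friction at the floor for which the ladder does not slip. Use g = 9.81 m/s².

μ_min ≈ 0.346

Taking torques about the foot of the ladder:
Ladder weight 25.2×9.81 = 247.2 N acts at 3.34 m along the ladder; its horizontal arm is 3.34·cos55.3° = 1.901 m → τ = 469.9 N·m clockwise.
Wall normal N acts horizontally at the top; its moment arm is the height L sinθ = 6.68·sin55.3° = 5.492 m, counterclockwise.
Στ = 0 ⇒ N × 5.492 = 469.9 ⇒ N = 85.56 N.
ΣFx = 0 ⇒ f = N_wall = 85.56 N. ΣFy = 0 ⇒ N_floor = 247.2 N.
μ_min = f / N_floor = 85.56 / 247.2 = 0.346.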